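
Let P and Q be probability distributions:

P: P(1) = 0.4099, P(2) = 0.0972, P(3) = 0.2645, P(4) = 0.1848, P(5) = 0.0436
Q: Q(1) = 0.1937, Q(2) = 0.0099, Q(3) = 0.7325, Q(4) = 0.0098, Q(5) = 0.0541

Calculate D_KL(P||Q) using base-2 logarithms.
1.1443 bits

D_KL(P||Q) = Σ P(x) log₂(P(x)/Q(x))

Computing term by term:
  P(1)·log₂(P(1)/Q(1)) = 0.4099·log₂(0.4099/0.1937) = 0.44329
  P(2)·log₂(P(2)/Q(2)) = 0.0972·log₂(0.0972/0.0099) = 0.32032
  P(3)·log₂(P(3)/Q(3)) = 0.2645·log₂(0.2645/0.7325) = -0.38870
  P(4)·log₂(P(4)/Q(4)) = 0.1848·log₂(0.1848/0.0098) = 0.78300
  P(5)·log₂(P(5)/Q(5)) = 0.0436·log₂(0.0436/0.0541) = -0.01357

D_KL(P||Q) = 0.44329 + 0.32032 - 0.38870 + 0.78300 - 0.01357 = 1.14434 ≈ 1.1443 bits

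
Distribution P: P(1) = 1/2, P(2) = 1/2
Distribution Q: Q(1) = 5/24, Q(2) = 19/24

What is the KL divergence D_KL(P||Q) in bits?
0.3000 bits

D_KL(P||Q) = Σ P(x) log₂(P(x)/Q(x))

Computing term by term:
  P(1)·log₂(P(1)/Q(1)) = (1/2)·log₂((1/2)/(5/24)) = 0.63152
  P(2)·log₂(P(2)/Q(2)) = (1/2)·log₂((1/2)/(19/24)) = -0.33148

D_KL(P||Q) = 0.63152 - 0.33148 = 0.30004 ≈ 0.3000 bits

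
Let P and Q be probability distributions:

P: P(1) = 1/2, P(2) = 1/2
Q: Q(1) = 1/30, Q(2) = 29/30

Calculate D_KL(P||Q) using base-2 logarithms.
1.4779 bits

D_KL(P||Q) = Σ P(x) log₂(P(x)/Q(x))

Computing term by term:
  P(1)·log₂(P(1)/Q(1)) = (1/2)·log₂((1/2)/(1/30)) = 1.95345
  P(2)·log₂(P(2)/Q(2)) = (1/2)·log₂((1/2)/(29/30)) = -0.47555

D_KL(P||Q) = 1.95345 - 0.47555 = 1.47790 ≈ 1.4779 bits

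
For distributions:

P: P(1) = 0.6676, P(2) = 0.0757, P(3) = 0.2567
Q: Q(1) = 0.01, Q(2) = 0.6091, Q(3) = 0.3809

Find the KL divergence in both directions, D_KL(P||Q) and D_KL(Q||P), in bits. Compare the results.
D_KL(P||Q) = 3.6724 bits, D_KL(Q||P) = 1.9886 bits. D_KL(P||Q) is larger than D_KL(Q||P) by 1.6838 bits; the two directions differ.

D_KL(P||Q) = Σ P(x) log₂(P(x)/Q(x))

Computing term by term:
  P(1)·log₂(P(1)/Q(1)) = 0.6676·log₂(0.6676/0.01) = 4.04626
  P(2)·log₂(P(2)/Q(2)) = 0.0757·log₂(0.0757/0.6091) = -0.22773
  P(3)·log₂(P(3)/Q(3)) = 0.2567·log₂(0.2567/0.3809) = -0.14615

D_KL(P||Q) = 4.04626 - 0.22773 - 0.14615 = 3.67238 ≈ 3.6724 bits

D_KL(Q||P) = Σ Q(x) log₂(Q(x)/P(x))

Computing term by term:
  Q(1)·log₂(Q(1)/P(1)) = 0.01·log₂(0.01/0.6676) = -0.06061
  Q(2)·log₂(Q(2)/P(2)) = 0.6091·log₂(0.6091/0.0757) = 1.83236
  Q(3)·log₂(Q(3)/P(3)) = 0.3809·log₂(0.3809/0.2567) = 0.21686

D_KL(Q||P) = -0.06061 + 1.83236 + 0.21686 = 1.98861 ≈ 1.9886 bits

These are NOT equal (difference: 1.6838 bits). KL divergence is asymmetric: D_KL(P||Q) ≠ D_KL(Q||P) in general.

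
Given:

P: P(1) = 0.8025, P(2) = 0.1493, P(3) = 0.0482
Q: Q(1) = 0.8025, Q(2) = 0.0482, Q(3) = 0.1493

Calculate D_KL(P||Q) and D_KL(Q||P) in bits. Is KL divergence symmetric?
D_KL(P||Q) = 0.1649 bits, D_KL(Q||P) = 0.1649 bits. The two values coincide for this particular pair, but no — KL divergence is not symmetric in general.

D_KL(P||Q) = Σ P(x) log₂(P(x)/Q(x))

Computing term by term:
  P(1)·log₂(P(1)/Q(1)) = 0.8025·log₂(0.8025/0.8025) = 0.00000
  P(2)·log₂(P(2)/Q(2)) = 0.1493·log₂(0.1493/0.0482) = 0.24352
  P(3)·log₂(P(3)/Q(3)) = 0.0482·log₂(0.0482/0.1493) = -0.07862

D_KL(P||Q) = 0.00000 + 0.24352 - 0.07862 = 0.16490 ≈ 0.1649 bits

D_KL(Q||P) = Σ Q(x) log₂(Q(x)/P(x))

Computing term by term:
  Q(1)·log₂(Q(1)/P(1)) = 0.8025·log₂(0.8025/0.8025) = 0.00000
  Q(2)·log₂(Q(2)/P(2)) = 0.0482·log₂(0.0482/0.1493) = -0.07862
  Q(3)·log₂(Q(3)/P(3)) = 0.1493·log₂(0.1493/0.0482) = 0.24352

D_KL(Q||P) = 0.00000 - 0.07862 + 0.24352 = 0.16490 ≈ 0.1649 bits

These ARE equal here. Q is P with outcomes relabeled (Q(2) = P(3), Q(3) = P(2)) by a relabeling that is its own inverse, so the two sums contain exactly the same terms in a different order. This is a special case — KL divergence is not symmetric in general: D_KL(P||Q) ≠ D_KL(Q||P) for most P, Q.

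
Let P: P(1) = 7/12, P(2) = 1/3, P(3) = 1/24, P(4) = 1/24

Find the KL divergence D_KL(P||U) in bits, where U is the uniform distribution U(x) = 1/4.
0.6360 bits

U(i) = 1/4 for all i

D_KL(P||U) = Σ P(x) log₂(P(x) / (1/4))
           = Σ P(x) log₂(P(x)) + log₂(4)
           = log₂(4) - H(P)

H(P) = -Σ P(x) log₂(P(x)):
  -P(1)·log₂(P(1)) = -(7/12)·log₂(7/12) = 0.45360
  -P(2)·log₂(P(2)) = -(1/3)·log₂(1/3) = 0.52832
  -P(3)·log₂(P(3)) = -(1/24)·log₂(1/24) = 0.19104
  -P(4)·log₂(P(4)) = -(1/24)·log₂(1/24) = 0.19104
H(P) = 0.45360 + 0.52832 + 0.19104 + 0.19104 = 1.36400 bits

log₂(4) = 2.00000 bits

D_KL(P||U) = 2.00000 - 1.36400 = 0.63600 ≈ 0.6360 bits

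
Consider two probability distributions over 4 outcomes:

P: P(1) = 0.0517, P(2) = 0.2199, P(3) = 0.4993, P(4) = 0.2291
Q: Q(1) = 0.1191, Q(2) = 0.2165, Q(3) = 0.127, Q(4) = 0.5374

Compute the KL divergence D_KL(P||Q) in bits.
0.6471 bits

D_KL(P||Q) = Σ P(x) log₂(P(x)/Q(x))

Computing term by term:
  P(1)·log₂(P(1)/Q(1)) = 0.0517·log₂(0.0517/0.1191) = -0.06224
  P(2)·log₂(P(2)/Q(2)) = 0.2199·log₂(0.2199/0.2165) = 0.00494
  P(3)·log₂(P(3)/Q(3)) = 0.4993·log₂(0.4993/0.127) = 0.98616
  P(4)·log₂(P(4)/Q(4)) = 0.2291·log₂(0.2291/0.5374) = -0.28180

D_KL(P||Q) = -0.06224 + 0.00494 + 0.98616 - 0.28180 = 0.64706 ≈ 0.6471 bits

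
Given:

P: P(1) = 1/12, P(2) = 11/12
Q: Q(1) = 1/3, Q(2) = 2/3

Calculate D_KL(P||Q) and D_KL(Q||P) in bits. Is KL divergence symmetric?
D_KL(P||Q) = 0.2545 bits, D_KL(Q||P) = 0.3604 bits. No, KL divergence is not symmetric.

D_KL(P||Q) = Σ P(x) log₂(P(x)/Q(x))

Computing term by term:
  P(1)·log₂(P(1)/Q(1)) = (1/12)·log₂((1/12)/(1/3)) = -0.16667
  P(2)·log₂(P(2)/Q(2)) = (11/12)·log₂((11/12)/(2/3)) = 0.42115

D_KL(P||Q) = -0.16667 + 0.42115 = 0.25448 ≈ 0.2545 bits

D_KL(Q||P) = Σ Q(x) log₂(Q(x)/P(x))

Computing term by term:
  Q(1)·log₂(Q(1)/P(1)) = (1/3)·log₂((1/3)/(1/12)) = 0.66667
  Q(2)·log₂(Q(2)/P(2)) = (2/3)·log₂((2/3)/(11/12)) = -0.30629

D_KL(Q||P) = 0.66667 - 0.30629 = 0.36038 ≈ 0.3604 bits

These are NOT equal (difference: 0.1059 bits). KL divergence is asymmetric: D_KL(P||Q) ≠ D_KL(Q||P) in general.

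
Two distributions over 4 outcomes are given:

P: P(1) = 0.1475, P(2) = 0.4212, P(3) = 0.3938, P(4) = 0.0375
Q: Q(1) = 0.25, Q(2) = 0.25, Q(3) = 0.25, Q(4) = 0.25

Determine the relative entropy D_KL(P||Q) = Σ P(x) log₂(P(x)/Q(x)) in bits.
0.3602 bits

D_KL(P||Q) = Σ P(x) log₂(P(x)/Q(x))

Computing term by term:
  P(1)·log₂(P(1)/Q(1)) = 0.1475·log₂(0.1475/0.25) = -0.11228
  P(2)·log₂(P(2)/Q(2)) = 0.4212·log₂(0.4212/0.25) = 0.31699
  P(3)·log₂(P(3)/Q(3)) = 0.3938·log₂(0.3938/0.25) = 0.25815
  P(4)·log₂(P(4)/Q(4)) = 0.0375·log₂(0.0375/0.25) = -0.10264

D_KL(P||Q) = -0.11228 + 0.31699 + 0.25815 - 0.10264 = 0.36022 ≈ 0.3602 bits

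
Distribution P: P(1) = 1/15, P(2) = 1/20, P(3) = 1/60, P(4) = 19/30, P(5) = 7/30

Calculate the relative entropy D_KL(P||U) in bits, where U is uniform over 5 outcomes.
0.8397 bits

U(i) = 1/5 for all i

D_KL(P||U) = Σ P(x) log₂(P(x) / (1/5))
           = Σ P(x) log₂(P(x)) + log₂(5)
           = log₂(5) - H(P)

H(P) = -Σ P(x) log₂(P(x)):
  -P(1)·log₂(P(1)) = -(1/15)·log₂(1/15) = 0.26046
  -P(2)·log₂(P(2)) = -(1/20)·log₂(1/20) = 0.21610
  -P(3)·log₂(P(3)) = -(1/60)·log₂(1/60) = 0.09845
  -P(4)·log₂(P(4)) = -(19/30)·log₂(19/30) = 0.41734
  -P(5)·log₂(P(5)) = -(7/30)·log₂(7/30) = 0.48989
H(P) = 0.26046 + 0.21610 + 0.09845 + 0.41734 + 0.48989 = 1.48224 bits

log₂(5) = 2.32193 bits

D_KL(P||U) = 2.32193 - 1.48224 = 0.83969 ≈ 0.8397 bits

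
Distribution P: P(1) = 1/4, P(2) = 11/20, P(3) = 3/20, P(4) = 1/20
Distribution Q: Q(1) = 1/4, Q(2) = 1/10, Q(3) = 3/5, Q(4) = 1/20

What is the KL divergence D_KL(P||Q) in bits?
1.0527 bits

D_KL(P||Q) = Σ P(x) log₂(P(x)/Q(x))

Computing term by term:
  P(1)·log₂(P(1)/Q(1)) = (1/4)·log₂((1/4)/(1/4)) = 0.00000
  P(2)·log₂(P(2)/Q(2)) = (11/20)·log₂((11/20)/(1/10)) = 1.35269
  P(3)·log₂(P(3)/Q(3)) = (3/20)·log₂((3/20)/(3/5)) = -0.30000
  P(4)·log₂(P(4)/Q(4)) = (1/20)·log₂((1/20)/(1/20)) = 0.00000

D_KL(P||Q) = 0.00000 + 1.35269 - 0.30000 + 0.00000 = 1.05269 ≈ 1.0527 bits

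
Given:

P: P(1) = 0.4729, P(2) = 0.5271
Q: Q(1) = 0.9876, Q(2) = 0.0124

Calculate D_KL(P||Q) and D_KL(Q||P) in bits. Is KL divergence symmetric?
D_KL(P||Q) = 2.3490 bits, D_KL(Q||P) = 0.9821 bits. No, KL divergence is not symmetric.

D_KL(P||Q) = Σ P(x) log₂(P(x)/Q(x))

Computing term by term:
  P(1)·log₂(P(1)/Q(1)) = 0.4729·log₂(0.4729/0.9876) = -0.50241
  P(2)·log₂(P(2)/Q(2)) = 0.5271·log₂(0.5271/0.0124) = 2.85143

D_KL(P||Q) = -0.50241 + 2.85143 = 2.34902 ≈ 2.3490 bits

D_KL(Q||P) = Σ Q(x) log₂(Q(x)/P(x))

Computing term by term:
  Q(1)·log₂(Q(1)/P(1)) = 0.9876·log₂(0.9876/0.4729) = 1.04922
  Q(2)·log₂(Q(2)/P(2)) = 0.0124·log₂(0.0124/0.5271) = -0.06708

D_KL(Q||P) = 1.04922 - 0.06708 = 0.98214 ≈ 0.9821 bits

These are NOT equal (difference: 1.3669 bits). KL divergence is asymmetric: D_KL(P||Q) ≠ D_KL(Q||P) in general.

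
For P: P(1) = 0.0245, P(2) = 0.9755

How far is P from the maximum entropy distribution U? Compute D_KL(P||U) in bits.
0.8340 bits

U(i) = 1/2 for all i

D_KL(P||U) = Σ P(x) log₂(P(x) / (1/2))
           = Σ P(x) log₂(P(x)) + log₂(2)
           = log₂(2) - H(P)

H(P) = -Σ P(x) log₂(P(x)):
  -P(1)·log₂(P(1)) = -(0.0245)·log₂(0.0245) = 0.13110
  -P(2)·log₂(P(2)) = -(0.9755)·log₂(0.9755) = 0.03491
H(P) = 0.13110 + 0.03491 = 0.16601 bits

log₂(2) = 1.00000 bits

D_KL(P||U) = 1.00000 - 0.16601 = 0.83399 ≈ 0.8340 bits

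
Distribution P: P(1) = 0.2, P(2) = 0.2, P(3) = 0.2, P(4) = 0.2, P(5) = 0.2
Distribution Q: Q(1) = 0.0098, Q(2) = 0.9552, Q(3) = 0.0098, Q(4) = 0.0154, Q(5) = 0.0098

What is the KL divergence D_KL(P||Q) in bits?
2.8993 bits

D_KL(P||Q) = Σ P(x) log₂(P(x)/Q(x))

Computing term by term:
  P(1)·log₂(P(1)/Q(1)) = 0.2·log₂(0.2/0.0098) = 0.87021
  P(2)·log₂(P(2)/Q(2)) = 0.2·log₂(0.2/0.9552) = -0.45116
  P(3)·log₂(P(3)/Q(3)) = 0.2·log₂(0.2/0.0098) = 0.87021
  P(4)·log₂(P(4)/Q(4)) = 0.2·log₂(0.2/0.0154) = 0.73980
  P(5)·log₂(P(5)/Q(5)) = 0.2·log₂(0.2/0.0098) = 0.87021

D_KL(P||Q) = 0.87021 - 0.45116 + 0.87021 + 0.73980 + 0.87021 = 2.89927 ≈ 2.8993 bits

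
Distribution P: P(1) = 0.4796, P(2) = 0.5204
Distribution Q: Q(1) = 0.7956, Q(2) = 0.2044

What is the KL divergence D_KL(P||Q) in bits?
0.3514 bits

D_KL(P||Q) = Σ P(x) log₂(P(x)/Q(x))

Computing term by term:
  P(1)·log₂(P(1)/Q(1)) = 0.4796·log₂(0.4796/0.7956) = -0.35021
  P(2)·log₂(P(2)/Q(2)) = 0.5204·log₂(0.5204/0.2044) = 0.70162

D_KL(P||Q) = -0.35021 + 0.70162 = 0.35141 ≈ 0.3514 bits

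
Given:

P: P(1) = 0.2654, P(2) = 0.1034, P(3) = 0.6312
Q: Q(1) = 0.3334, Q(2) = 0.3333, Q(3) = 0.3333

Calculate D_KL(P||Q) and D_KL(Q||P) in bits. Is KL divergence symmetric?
D_KL(P||Q) = 0.3196 bits, D_KL(Q||P) = 0.3655 bits. No, KL divergence is not symmetric.

D_KL(P||Q) = Σ P(x) log₂(P(x)/Q(x))

Computing term by term:
  P(1)·log₂(P(1)/Q(1)) = 0.2654·log₂(0.2654/0.3334) = -0.08734
  P(2)·log₂(P(2)/Q(2)) = 0.1034·log₂(0.1034/0.3333) = -0.17460
  P(3)·log₂(P(3)/Q(3)) = 0.6312·log₂(0.6312/0.3333) = 0.58151

D_KL(P||Q) = -0.08734 - 0.17460 + 0.58151 = 0.31957 ≈ 0.3196 bits

D_KL(Q||P) = Σ Q(x) log₂(Q(x)/P(x))

Computing term by term:
  Q(1)·log₂(Q(1)/P(1)) = 0.3334·log₂(0.3334/0.2654) = 0.10972
  Q(2)·log₂(Q(2)/P(2)) = 0.3333·log₂(0.3333/0.1034) = 0.56281
  Q(3)·log₂(Q(3)/P(3)) = 0.3333·log₂(0.3333/0.6312) = -0.30706

D_KL(Q||P) = 0.10972 + 0.56281 - 0.30706 = 0.36547 ≈ 0.3655 bits

These are NOT equal (difference: 0.0459 bits). KL divergence is asymmetric: D_KL(P||Q) ≠ D_KL(Q||P) in general.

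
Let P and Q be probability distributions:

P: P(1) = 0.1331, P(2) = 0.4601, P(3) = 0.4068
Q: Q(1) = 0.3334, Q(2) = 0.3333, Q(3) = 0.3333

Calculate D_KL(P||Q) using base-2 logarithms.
0.1546 bits

D_KL(P||Q) = Σ P(x) log₂(P(x)/Q(x))

Computing term by term:
  P(1)·log₂(P(1)/Q(1)) = 0.1331·log₂(0.1331/0.3334) = -0.17632
  P(2)·log₂(P(2)/Q(2)) = 0.4601·log₂(0.4601/0.3333) = 0.21400
  P(3)·log₂(P(3)/Q(3)) = 0.4068·log₂(0.4068/0.3333) = 0.11695

D_KL(P||Q) = -0.17632 + 0.21400 + 0.11695 = 0.15463 ≈ 0.1546 bits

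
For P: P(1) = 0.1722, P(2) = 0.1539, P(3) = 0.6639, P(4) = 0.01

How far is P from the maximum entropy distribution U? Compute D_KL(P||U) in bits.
0.6887 bits

U(i) = 1/4 for all i

D_KL(P||U) = Σ P(x) log₂(P(x) / (1/4))
           = Σ P(x) log₂(P(x)) + log₂(4)
           = log₂(4) - H(P)

H(P) = -Σ P(x) log₂(P(x)):
  -P(1)·log₂(P(1)) = -(0.1722)·log₂(0.1722) = 0.43702
  -P(2)·log₂(P(2)) = -(0.1539)·log₂(0.1539) = 0.41552
  -P(3)·log₂(P(3)) = -(0.6639)·log₂(0.6639) = 0.39234
  -P(4)·log₂(P(4)) = -(0.01)·log₂(0.01) = 0.06644
H(P) = 0.43702 + 0.41552 + 0.39234 + 0.06644 = 1.31132 bits

log₂(4) = 2.00000 bits

D_KL(P||U) = 2.00000 - 1.31132 = 0.68868 ≈ 0.6887 bits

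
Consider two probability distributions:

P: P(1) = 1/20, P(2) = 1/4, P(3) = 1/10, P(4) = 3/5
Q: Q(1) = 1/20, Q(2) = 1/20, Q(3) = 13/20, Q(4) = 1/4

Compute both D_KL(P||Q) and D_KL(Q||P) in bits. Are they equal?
D_KL(P||Q) = 1.0683 bits, D_KL(Q||P) = 1.3234 bits. No, they are not equal.

D_KL(P||Q) = Σ P(x) log₂(P(x)/Q(x))

Computing term by term:
  P(1)·log₂(P(1)/Q(1)) = (1/20)·log₂((1/20)/(1/20)) = 0.00000
  P(2)·log₂(P(2)/Q(2)) = (1/4)·log₂((1/4)/(1/20)) = 0.58048
  P(3)·log₂(P(3)/Q(3)) = (1/10)·log₂((1/10)/(13/20)) = -0.27004
  P(4)·log₂(P(4)/Q(4)) = (3/5)·log₂((3/5)/(1/4)) = 0.75782

D_KL(P||Q) = 0.00000 + 0.58048 - 0.27004 + 0.75782 = 1.06826 ≈ 1.0683 bits

D_KL(Q||P) = Σ Q(x) log₂(Q(x)/P(x))

Computing term by term:
  Q(1)·log₂(Q(1)/P(1)) = (1/20)·log₂((1/20)/(1/20)) = 0.00000
  Q(2)·log₂(Q(2)/P(2)) = (1/20)·log₂((1/20)/(1/4)) = -0.11610
  Q(3)·log₂(Q(3)/P(3)) = (13/20)·log₂((13/20)/(1/10)) = 1.75529
  Q(4)·log₂(Q(4)/P(4)) = (1/4)·log₂((1/4)/(3/5)) = -0.31576

D_KL(Q||P) = 0.00000 - 0.11610 + 1.75529 - 0.31576 = 1.32343 ≈ 1.3234 bits

These are NOT equal (difference: 0.2551 bits). KL divergence is asymmetric: D_KL(P||Q) ≠ D_KL(Q||P) in general.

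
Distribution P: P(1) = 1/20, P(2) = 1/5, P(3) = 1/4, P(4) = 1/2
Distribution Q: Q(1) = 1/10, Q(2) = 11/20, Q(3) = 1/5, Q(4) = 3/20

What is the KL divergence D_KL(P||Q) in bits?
0.6071 bits

D_KL(P||Q) = Σ P(x) log₂(P(x)/Q(x))

Computing term by term:
  P(1)·log₂(P(1)/Q(1)) = (1/20)·log₂((1/20)/(1/10)) = -0.05000
  P(2)·log₂(P(2)/Q(2)) = (1/5)·log₂((1/5)/(11/20)) = -0.29189
  P(3)·log₂(P(3)/Q(3)) = (1/4)·log₂((1/4)/(1/5)) = 0.08048
  P(4)·log₂(P(4)/Q(4)) = (1/2)·log₂((1/2)/(3/20)) = 0.86848

D_KL(P||Q) = -0.05000 - 0.29189 + 0.08048 + 0.86848 = 0.60707 ≈ 0.6071 bits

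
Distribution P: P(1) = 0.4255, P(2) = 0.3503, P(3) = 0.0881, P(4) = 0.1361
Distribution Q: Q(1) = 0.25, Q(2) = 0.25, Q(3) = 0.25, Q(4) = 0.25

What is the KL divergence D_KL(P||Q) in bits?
0.2450 bits

D_KL(P||Q) = Σ P(x) log₂(P(x)/Q(x))

Computing term by term:
  P(1)·log₂(P(1)/Q(1)) = 0.4255·log₂(0.4255/0.25) = 0.32646
  P(2)·log₂(P(2)/Q(2)) = 0.3503·log₂(0.3503/0.25) = 0.17048
  P(3)·log₂(P(3)/Q(3)) = 0.0881·log₂(0.0881/0.25) = -0.13257
  P(4)·log₂(P(4)/Q(4)) = 0.1361·log₂(0.1361/0.25) = -0.11940

D_KL(P||Q) = 0.32646 + 0.17048 - 0.13257 - 0.11940 = 0.24497 ≈ 0.2450 bits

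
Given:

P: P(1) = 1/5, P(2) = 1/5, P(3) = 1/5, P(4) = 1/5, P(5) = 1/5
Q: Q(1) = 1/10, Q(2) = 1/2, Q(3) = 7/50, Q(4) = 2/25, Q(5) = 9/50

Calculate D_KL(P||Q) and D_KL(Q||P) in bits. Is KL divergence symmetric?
D_KL(P||Q) = 0.3333 bits, D_KL(Q||P) = 0.3558 bits. No, KL divergence is not symmetric.

D_KL(P||Q) = Σ P(x) log₂(P(x)/Q(x))

Computing term by term:
  P(1)·log₂(P(1)/Q(1)) = (1/5)·log₂((1/5)/(1/10)) = 0.20000
  P(2)·log₂(P(2)/Q(2)) = (1/5)·log₂((1/5)/(1/2)) = -0.26439
  P(3)·log₂(P(3)/Q(3)) = (1/5)·log₂((1/5)/(7/50)) = 0.10291
  P(4)·log₂(P(4)/Q(4)) = (1/5)·log₂((1/5)/(2/25)) = 0.26439
  P(5)·log₂(P(5)/Q(5)) = (1/5)·log₂((1/5)/(9/50)) = 0.03040

D_KL(P||Q) = 0.20000 - 0.26439 + 0.10291 + 0.26439 + 0.03040 = 0.33331 ≈ 0.3333 bits

D_KL(Q||P) = Σ Q(x) log₂(Q(x)/P(x))

Computing term by term:
  Q(1)·log₂(Q(1)/P(1)) = (1/10)·log₂((1/10)/(1/5)) = -0.10000
  Q(2)·log₂(Q(2)/P(2)) = (1/2)·log₂((1/2)/(1/5)) = 0.66096
  Q(3)·log₂(Q(3)/P(3)) = (7/50)·log₂((7/50)/(1/5)) = -0.07204
  Q(4)·log₂(Q(4)/P(4)) = (2/25)·log₂((2/25)/(1/5)) = -0.10575
  Q(5)·log₂(Q(5)/P(5)) = (9/50)·log₂((9/50)/(1/5)) = -0.02736

D_KL(Q||P) = -0.10000 + 0.66096 - 0.07204 - 0.10575 - 0.02736 = 0.35581 ≈ 0.3558 bits

These are NOT equal (difference: 0.0225 bits). KL divergence is asymmetric: D_KL(P||Q) ≠ D_KL(Q||P) in general.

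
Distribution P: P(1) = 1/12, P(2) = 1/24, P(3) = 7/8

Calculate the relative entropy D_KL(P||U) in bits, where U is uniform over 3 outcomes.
0.9266 bits

U(i) = 1/3 for all i

D_KL(P||U) = Σ P(x) log₂(P(x) / (1/3))
           = Σ P(x) log₂(P(x)) + log₂(3)
           = log₂(3) - H(P)

H(P) = -Σ P(x) log₂(P(x)):
  -P(1)·log₂(P(1)) = -(1/12)·log₂(1/12) = 0.29875
  -P(2)·log₂(P(2)) = -(1/24)·log₂(1/24) = 0.19104
  -P(3)·log₂(P(3)) = -(7/8)·log₂(7/8) = 0.16856
H(P) = 0.29875 + 0.19104 + 0.16856 = 0.65835 bits

log₂(3) = 1.58496 bits

D_KL(P||U) = 1.58496 - 0.65835 = 0.92661 ≈ 0.9266 bits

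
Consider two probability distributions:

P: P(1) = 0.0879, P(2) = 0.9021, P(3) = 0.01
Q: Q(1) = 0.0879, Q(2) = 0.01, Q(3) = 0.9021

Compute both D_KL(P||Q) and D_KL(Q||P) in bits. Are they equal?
D_KL(P||Q) = 5.7944 bits, D_KL(Q||P) = 5.7944 bits. Yes, in this case they are equal (although KL divergence is not symmetric in general).

D_KL(P||Q) = Σ P(x) log₂(P(x)/Q(x))

Computing term by term:
  P(1)·log₂(P(1)/Q(1)) = 0.0879·log₂(0.0879/0.0879) = 0.00000
  P(2)·log₂(P(2)/Q(2)) = 0.9021·log₂(0.9021/0.01) = 5.85933
  P(3)·log₂(P(3)/Q(3)) = 0.01·log₂(0.01/0.9021) = -0.06495

D_KL(P||Q) = 0.00000 + 5.85933 - 0.06495 = 5.79438 ≈ 5.7944 bits

D_KL(Q||P) = Σ Q(x) log₂(Q(x)/P(x))

Computing term by term:
  Q(1)·log₂(Q(1)/P(1)) = 0.0879·log₂(0.0879/0.0879) = 0.00000
  Q(2)·log₂(Q(2)/P(2)) = 0.01·log₂(0.01/0.9021) = -0.06495
  Q(3)·log₂(Q(3)/P(3)) = 0.9021·log₂(0.9021/0.01) = 5.85933

D_KL(Q||P) = 0.00000 - 0.06495 + 5.85933 = 5.79438 ≈ 5.7944 bits

These ARE equal here. Q is P with outcomes relabeled (Q(2) = P(3), Q(3) = P(2)) by a relabeling that is its own inverse, so the two sums contain exactly the same terms in a different order. This is a special case — KL divergence is not symmetric in general: D_KL(P||Q) ≠ D_KL(Q||P) for most P, Q.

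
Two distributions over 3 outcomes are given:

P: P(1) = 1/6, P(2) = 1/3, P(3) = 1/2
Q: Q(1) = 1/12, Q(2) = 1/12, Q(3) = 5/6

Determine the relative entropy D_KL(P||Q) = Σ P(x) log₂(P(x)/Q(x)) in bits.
0.4649 bits

D_KL(P||Q) = Σ P(x) log₂(P(x)/Q(x))

Computing term by term:
  P(1)·log₂(P(1)/Q(1)) = (1/6)·log₂((1/6)/(1/12)) = 0.16667
  P(2)·log₂(P(2)/Q(2)) = (1/3)·log₂((1/3)/(1/12)) = 0.66667
  P(3)·log₂(P(3)/Q(3)) = (1/2)·log₂((1/2)/(5/6)) = -0.36848

D_KL(P||Q) = 0.16667 + 0.66667 - 0.36848 = 0.46486 ≈ 0.4649 bits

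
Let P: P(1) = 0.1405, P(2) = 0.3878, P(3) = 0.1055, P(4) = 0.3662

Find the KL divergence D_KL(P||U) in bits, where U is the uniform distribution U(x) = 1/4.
0.1992 bits

U(i) = 1/4 for all i

D_KL(P||U) = Σ P(x) log₂(P(x) / (1/4))
           = Σ P(x) log₂(P(x)) + log₂(4)
           = log₂(4) - H(P)

H(P) = -Σ P(x) log₂(P(x)):
  -P(1)·log₂(P(1)) = -(0.1405)·log₂(0.1405) = 0.39781
  -P(2)·log₂(P(2)) = -(0.3878)·log₂(0.3878) = 0.52997
  -P(3)·log₂(P(3)) = -(0.1055)·log₂(0.1055) = 0.34231
  -P(4)·log₂(P(4)) = -(0.3662)·log₂(0.3662) = 0.53073
H(P) = 0.39781 + 0.52997 + 0.34231 + 0.53073 = 1.80082 bits

log₂(4) = 2.00000 bits

D_KL(P||U) = 2.00000 - 1.80082 = 0.19918 ≈ 0.1992 bits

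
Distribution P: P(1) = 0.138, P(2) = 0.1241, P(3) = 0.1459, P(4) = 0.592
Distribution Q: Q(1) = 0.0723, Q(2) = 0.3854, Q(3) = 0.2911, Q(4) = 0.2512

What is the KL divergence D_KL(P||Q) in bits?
0.5126 bits

D_KL(P||Q) = Σ P(x) log₂(P(x)/Q(x))

Computing term by term:
  P(1)·log₂(P(1)/Q(1)) = 0.138·log₂(0.138/0.0723) = 0.12870
  P(2)·log₂(P(2)/Q(2)) = 0.1241·log₂(0.1241/0.3854) = -0.20289
  P(3)·log₂(P(3)/Q(3)) = 0.1459·log₂(0.1459/0.2911) = -0.14539
  P(4)·log₂(P(4)/Q(4)) = 0.592·log₂(0.592/0.2512) = 0.73216

D_KL(P||Q) = 0.12870 - 0.20289 - 0.14539 + 0.73216 = 0.51258 ≈ 0.5126 bits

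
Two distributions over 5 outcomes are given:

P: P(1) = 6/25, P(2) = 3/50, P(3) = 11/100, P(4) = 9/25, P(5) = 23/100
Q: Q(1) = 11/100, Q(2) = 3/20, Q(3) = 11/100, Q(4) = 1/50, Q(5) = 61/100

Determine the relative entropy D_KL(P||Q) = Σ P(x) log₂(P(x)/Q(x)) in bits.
1.3683 bits

D_KL(P||Q) = Σ P(x) log₂(P(x)/Q(x))

Computing term by term:
  P(1)·log₂(P(1)/Q(1)) = (6/25)·log₂((6/25)/(11/100)) = 0.27013
  P(2)·log₂(P(2)/Q(2)) = (3/50)·log₂((3/50)/(3/20)) = -0.07932
  P(3)·log₂(P(3)/Q(3)) = (11/100)·log₂((11/100)/(11/100)) = 0.00000
  P(4)·log₂(P(4)/Q(4)) = (9/25)·log₂((9/25)/(1/50)) = 1.50117
  P(5)·log₂(P(5)/Q(5)) = (23/100)·log₂((23/100)/(61/100)) = -0.32365

D_KL(P||Q) = 0.27013 - 0.07932 + 0.00000 + 1.50117 - 0.32365 = 1.36833 ≈ 1.3683 bits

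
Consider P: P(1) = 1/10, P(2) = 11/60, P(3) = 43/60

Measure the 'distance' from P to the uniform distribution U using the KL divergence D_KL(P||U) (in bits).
0.4596 bits

U(i) = 1/3 for all i

D_KL(P||U) = Σ P(x) log₂(P(x) / (1/3))
           = Σ P(x) log₂(P(x)) + log₂(3)
           = log₂(3) - H(P)

H(P) = -Σ P(x) log₂(P(x)):
  -P(1)·log₂(P(1)) = -(1/10)·log₂(1/10) = 0.33219
  -P(2)·log₂(P(2)) = -(11/60)·log₂(11/60) = 0.44870
  -P(3)·log₂(P(3)) = -(43/60)·log₂(43/60) = 0.34445
H(P) = 0.33219 + 0.44870 + 0.34445 = 1.12534 bits

log₂(3) = 1.58496 bits

D_KL(P||U) = 1.58496 - 1.12534 = 0.45962 ≈ 0.4596 bits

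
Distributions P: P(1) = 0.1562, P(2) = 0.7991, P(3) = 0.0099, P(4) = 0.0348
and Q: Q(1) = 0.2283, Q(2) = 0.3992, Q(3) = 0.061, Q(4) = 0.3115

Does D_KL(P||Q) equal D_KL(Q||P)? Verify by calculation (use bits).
D_KL(P||Q) = 0.5786 bits, D_KL(Q||P) = 0.8703 bits. No — D_KL(P||Q) ≠ D_KL(Q||P) for this pair.

D_KL(P||Q) = Σ P(x) log₂(P(x)/Q(x))

Computing term by term:
  P(1)·log₂(P(1)/Q(1)) = 0.1562·log₂(0.1562/0.2283) = -0.08553
  P(2)·log₂(P(2)/Q(2)) = 0.7991·log₂(0.7991/0.3992) = 0.80011
  P(3)·log₂(P(3)/Q(3)) = 0.0099·log₂(0.0099/0.061) = -0.02597
  P(4)·log₂(P(4)/Q(4)) = 0.0348·log₂(0.0348/0.3115) = -0.11004

D_KL(P||Q) = -0.08553 + 0.80011 - 0.02597 - 0.11004 = 0.57857 ≈ 0.5786 bits

D_KL(Q||P) = Σ Q(x) log₂(Q(x)/P(x))

Computing term by term:
  Q(1)·log₂(Q(1)/P(1)) = 0.2283·log₂(0.2283/0.1562) = 0.12500
  Q(2)·log₂(Q(2)/P(2)) = 0.3992·log₂(0.3992/0.7991) = -0.39970
  Q(3)·log₂(Q(3)/P(3)) = 0.061·log₂(0.061/0.0099) = 0.16002
  Q(4)·log₂(Q(4)/P(4)) = 0.3115·log₂(0.3115/0.0348) = 0.98499

D_KL(Q||P) = 0.12500 - 0.39970 + 0.16002 + 0.98499 = 0.87031 ≈ 0.8703 bits

These are NOT equal (difference: 0.2917 bits). KL divergence is asymmetric: D_KL(P||Q) ≠ D_KL(Q||P) in general.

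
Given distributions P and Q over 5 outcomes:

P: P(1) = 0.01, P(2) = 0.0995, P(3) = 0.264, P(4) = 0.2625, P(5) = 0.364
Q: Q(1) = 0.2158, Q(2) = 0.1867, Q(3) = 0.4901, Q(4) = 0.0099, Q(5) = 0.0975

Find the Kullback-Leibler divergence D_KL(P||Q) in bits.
1.5628 bits

D_KL(P||Q) = Σ P(x) log₂(P(x)/Q(x))

Computing term by term:
  P(1)·log₂(P(1)/Q(1)) = 0.01·log₂(0.01/0.2158) = -0.04432
  P(2)·log₂(P(2)/Q(2)) = 0.0995·log₂(0.0995/0.1867) = -0.09034
  P(3)·log₂(P(3)/Q(3)) = 0.264·log₂(0.264/0.4901) = -0.23563
  P(4)·log₂(P(4)/Q(4)) = 0.2625·log₂(0.2625/0.0099) = 1.24130
  P(5)·log₂(P(5)/Q(5)) = 0.364·log₂(0.364/0.0975) = 0.69177

D_KL(P||Q) = -0.04432 - 0.09034 - 0.23563 + 1.24130 + 0.69177 = 1.56278 ≈ 1.5628 bits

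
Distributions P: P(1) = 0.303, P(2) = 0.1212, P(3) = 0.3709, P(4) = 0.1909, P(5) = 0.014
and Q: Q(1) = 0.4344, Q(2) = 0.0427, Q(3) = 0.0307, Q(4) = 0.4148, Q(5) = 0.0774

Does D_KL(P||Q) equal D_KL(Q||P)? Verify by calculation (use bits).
D_KL(P||Q) = 1.1100 bits, D_KL(Q||P) = 0.7065 bits. No — D_KL(P||Q) ≠ D_KL(Q||P) for this pair.

D_KL(P||Q) = Σ P(x) log₂(P(x)/Q(x))

Computing term by term:
  P(1)·log₂(P(1)/Q(1)) = 0.303·log₂(0.303/0.4344) = -0.15747
  P(2)·log₂(P(2)/Q(2)) = 0.1212·log₂(0.1212/0.0427) = 0.18242
  P(3)·log₂(P(3)/Q(3)) = 0.3709·log₂(0.3709/0.0307) = 1.33328
  P(4)·log₂(P(4)/Q(4)) = 0.1909·log₂(0.1909/0.4148) = -0.21373
  P(5)·log₂(P(5)/Q(5)) = 0.014·log₂(0.014/0.0774) = -0.03454

D_KL(P||Q) = -0.15747 + 0.18242 + 1.33328 - 0.21373 - 0.03454 = 1.10996 ≈ 1.1100 bits

D_KL(Q||P) = Σ Q(x) log₂(Q(x)/P(x))

Computing term by term:
  Q(1)·log₂(Q(1)/P(1)) = 0.4344·log₂(0.4344/0.303) = 0.22576
  Q(2)·log₂(Q(2)/P(2)) = 0.0427·log₂(0.0427/0.1212) = -0.06427
  Q(3)·log₂(Q(3)/P(3)) = 0.0307·log₂(0.0307/0.3709) = -0.11036
  Q(4)·log₂(Q(4)/P(4)) = 0.4148·log₂(0.4148/0.1909) = 0.46441
  Q(5)·log₂(Q(5)/P(5)) = 0.0774·log₂(0.0774/0.014) = 0.19094

D_KL(Q||P) = 0.22576 - 0.06427 - 0.11036 + 0.46441 + 0.19094 = 0.70648 ≈ 0.7065 bits

These are NOT equal (difference: 0.4035 bits). KL divergence is asymmetric: D_KL(P||Q) ≠ D_KL(Q||P) in general.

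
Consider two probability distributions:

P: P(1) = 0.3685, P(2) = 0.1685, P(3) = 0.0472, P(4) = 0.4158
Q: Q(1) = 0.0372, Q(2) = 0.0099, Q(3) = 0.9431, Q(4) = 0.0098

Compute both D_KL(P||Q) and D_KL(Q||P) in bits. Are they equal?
D_KL(P||Q) = 3.9524 bits, D_KL(Q||P) = 3.8582 bits. No, they are not equal.

D_KL(P||Q) = Σ P(x) log₂(P(x)/Q(x))

Computing term by term:
  P(1)·log₂(P(1)/Q(1)) = 0.3685·log₂(0.3685/0.0372) = 1.21910
  P(2)·log₂(P(2)/Q(2)) = 0.1685·log₂(0.1685/0.0099) = 0.68903
  P(3)·log₂(P(3)/Q(3)) = 0.0472·log₂(0.0472/0.9431) = -0.20393
  P(4)·log₂(P(4)/Q(4)) = 0.4158·log₂(0.4158/0.0098) = 2.24822

D_KL(P||Q) = 1.21910 + 0.68903 - 0.20393 + 2.24822 = 3.95242 ≈ 3.9524 bits

D_KL(Q||P) = Σ Q(x) log₂(Q(x)/P(x))

Computing term by term:
  Q(1)·log₂(Q(1)/P(1)) = 0.0372·log₂(0.0372/0.3685) = -0.12307
  Q(2)·log₂(Q(2)/P(2)) = 0.0099·log₂(0.0099/0.1685) = -0.04048
  Q(3)·log₂(Q(3)/P(3)) = 0.9431·log₂(0.9431/0.0472) = 4.07471
  Q(4)·log₂(Q(4)/P(4)) = 0.0098·log₂(0.0098/0.4158) = -0.05299

D_KL(Q||P) = -0.12307 - 0.04048 + 4.07471 - 0.05299 = 3.85817 ≈ 3.8582 bits

These are NOT equal (difference: 0.0942 bits). KL divergence is asymmetric: D_KL(P||Q) ≠ D_KL(Q||P) in general.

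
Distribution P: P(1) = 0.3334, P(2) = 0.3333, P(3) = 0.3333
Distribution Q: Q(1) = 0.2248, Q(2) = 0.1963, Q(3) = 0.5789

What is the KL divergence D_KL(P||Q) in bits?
0.1787 bits

D_KL(P||Q) = Σ P(x) log₂(P(x)/Q(x))

Computing term by term:
  P(1)·log₂(P(1)/Q(1)) = 0.3334·log₂(0.3334/0.2248) = 0.18958
  P(2)·log₂(P(2)/Q(2)) = 0.3333·log₂(0.3333/0.1963) = 0.25456
  P(3)·log₂(P(3)/Q(3)) = 0.3333·log₂(0.3333/0.5789) = -0.26547

D_KL(P||Q) = 0.18958 + 0.25456 - 0.26547 = 0.17867 ≈ 0.1787 bits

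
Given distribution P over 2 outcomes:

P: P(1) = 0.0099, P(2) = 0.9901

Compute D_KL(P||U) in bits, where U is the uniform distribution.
0.9199 bits

U(i) = 1/2 for all i

D_KL(P||U) = Σ P(x) log₂(P(x) / (1/2))
           = Σ P(x) log₂(P(x)) + log₂(2)
           = log₂(2) - H(P)

H(P) = -Σ P(x) log₂(P(x)):
  -P(1)·log₂(P(1)) = -(0.0099)·log₂(0.0099) = 0.06592
  -P(2)·log₂(P(2)) = -(0.9901)·log₂(0.9901) = 0.01421
H(P) = 0.06592 + 0.01421 = 0.08013 bits

log₂(2) = 1.00000 bits

D_KL(P||U) = 1.00000 - 0.08013 = 0.91987 ≈ 0.9199 bits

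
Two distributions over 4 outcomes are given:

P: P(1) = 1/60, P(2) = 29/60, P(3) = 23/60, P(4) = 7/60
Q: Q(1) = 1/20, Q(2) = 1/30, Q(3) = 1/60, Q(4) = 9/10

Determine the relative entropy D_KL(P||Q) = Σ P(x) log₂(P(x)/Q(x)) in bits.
3.2284 bits

D_KL(P||Q) = Σ P(x) log₂(P(x)/Q(x))

Computing term by term:
  P(1)·log₂(P(1)/Q(1)) = (1/60)·log₂((1/60)/(1/20)) = -0.02642
  P(2)·log₂(P(2)/Q(2)) = (29/60)·log₂((29/60)/(1/30)) = 1.86469
  P(3)·log₂(P(3)/Q(3)) = (23/60)·log₂((23/60)/(1/60)) = 1.73403
  P(4)·log₂(P(4)/Q(4)) = (7/60)·log₂((7/60)/(9/10)) = -0.34388

D_KL(P||Q) = -0.02642 + 1.86469 + 1.73403 - 0.34388 = 3.22842 ≈ 3.2284 bits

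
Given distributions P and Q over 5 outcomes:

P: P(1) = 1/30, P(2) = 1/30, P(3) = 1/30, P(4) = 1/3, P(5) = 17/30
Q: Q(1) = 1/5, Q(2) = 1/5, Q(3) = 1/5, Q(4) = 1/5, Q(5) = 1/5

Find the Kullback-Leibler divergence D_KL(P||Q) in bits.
0.8386 bits

D_KL(P||Q) = Σ P(x) log₂(P(x)/Q(x))

Computing term by term:
  P(1)·log₂(P(1)/Q(1)) = (1/30)·log₂((1/30)/(1/5)) = -0.08617
  P(2)·log₂(P(2)/Q(2)) = (1/30)·log₂((1/30)/(1/5)) = -0.08617
  P(3)·log₂(P(3)/Q(3)) = (1/30)·log₂((1/30)/(1/5)) = -0.08617
  P(4)·log₂(P(4)/Q(4)) = (1/3)·log₂((1/3)/(1/5)) = 0.24566
  P(5)·log₂(P(5)/Q(5)) = (17/30)·log₂((17/30)/(1/5)) = 0.85142

D_KL(P||Q) = -0.08617 - 0.08617 - 0.08617 + 0.24566 + 0.85142 = 0.83857 ≈ 0.8386 bits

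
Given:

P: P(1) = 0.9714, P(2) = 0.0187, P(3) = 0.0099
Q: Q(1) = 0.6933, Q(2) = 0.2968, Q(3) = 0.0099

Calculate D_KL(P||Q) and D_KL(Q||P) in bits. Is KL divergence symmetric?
D_KL(P||Q) = 0.3981 bits, D_KL(Q||P) = 0.8464 bits. No, KL divergence is not symmetric.

D_KL(P||Q) = Σ P(x) log₂(P(x)/Q(x))

Computing term by term:
  P(1)·log₂(P(1)/Q(1)) = 0.9714·log₂(0.9714/0.6933) = 0.47267
  P(2)·log₂(P(2)/Q(2)) = 0.0187·log₂(0.0187/0.2968) = -0.07458
  P(3)·log₂(P(3)/Q(3)) = 0.0099·log₂(0.0099/0.0099) = 0.00000

D_KL(P||Q) = 0.47267 - 0.07458 + 0.00000 = 0.39809 ≈ 0.3981 bits

D_KL(Q||P) = Σ Q(x) log₂(Q(x)/P(x))

Computing term by term:
  Q(1)·log₂(Q(1)/P(1)) = 0.6933·log₂(0.6933/0.9714) = -0.33735
  Q(2)·log₂(Q(2)/P(2)) = 0.2968·log₂(0.2968/0.0187) = 1.18375
  Q(3)·log₂(Q(3)/P(3)) = 0.0099·log₂(0.0099/0.0099) = 0.00000

D_KL(Q||P) = -0.33735 + 1.18375 + 0.00000 = 0.84640 ≈ 0.8464 bits

These are NOT equal (difference: 0.4483 bits). KL divergence is asymmetric: D_KL(P||Q) ≠ D_KL(Q||P) in general.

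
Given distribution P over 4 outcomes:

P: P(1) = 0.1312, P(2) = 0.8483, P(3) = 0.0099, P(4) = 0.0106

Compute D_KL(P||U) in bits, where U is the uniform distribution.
1.2788 bits

U(i) = 1/4 for all i

D_KL(P||U) = Σ P(x) log₂(P(x) / (1/4))
           = Σ P(x) log₂(P(x)) + log₂(4)
           = log₂(4) - H(P)

H(P) = -Σ P(x) log₂(P(x)):
  -P(1)·log₂(P(1)) = -(0.1312)·log₂(0.1312) = 0.38444
  -P(2)·log₂(P(2)) = -(0.8483)·log₂(0.8483) = 0.20135
  -P(3)·log₂(P(3)) = -(0.0099)·log₂(0.0099) = 0.06592
  -P(4)·log₂(P(4)) = -(0.0106)·log₂(0.0106) = 0.06953
H(P) = 0.38444 + 0.20135 + 0.06592 + 0.06953 = 0.72124 bits

log₂(4) = 2.00000 bits

D_KL(P||U) = 2.00000 - 0.72124 = 1.27876 ≈ 1.2788 bits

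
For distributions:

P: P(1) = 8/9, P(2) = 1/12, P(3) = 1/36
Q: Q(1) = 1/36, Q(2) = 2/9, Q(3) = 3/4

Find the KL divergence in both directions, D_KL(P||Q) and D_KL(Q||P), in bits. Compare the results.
D_KL(P||Q) = 4.1944 bits, D_KL(Q||P) = 3.7417 bits. D_KL(P||Q) is larger than D_KL(Q||P) by 0.4527 bits; the two directions differ.

D_KL(P||Q) = Σ P(x) log₂(P(x)/Q(x))

Computing term by term:
  P(1)·log₂(P(1)/Q(1)) = (8/9)·log₂((8/9)/(1/36)) = 4.44444
  P(2)·log₂(P(2)/Q(2)) = (1/12)·log₂((1/12)/(2/9)) = -0.11792
  P(3)·log₂(P(3)/Q(3)) = (1/36)·log₂((1/36)/(3/4)) = -0.13208

D_KL(P||Q) = 4.44444 - 0.11792 - 0.13208 = 4.19444 ≈ 4.1944 bits

D_KL(Q||P) = Σ Q(x) log₂(Q(x)/P(x))

Computing term by term:
  Q(1)·log₂(Q(1)/P(1)) = (1/36)·log₂((1/36)/(8/9)) = -0.13889
  Q(2)·log₂(Q(2)/P(2)) = (2/9)·log₂((2/9)/(1/12)) = 0.31445
  Q(3)·log₂(Q(3)/P(3)) = (3/4)·log₂((3/4)/(1/36)) = 3.56617

D_KL(Q||P) = -0.13889 + 0.31445 + 3.56617 = 3.74173 ≈ 3.7417 bits

These are NOT equal (difference: 0.4527 bits). KL divergence is asymmetric: D_KL(P||Q) ≠ D_KL(Q||P) in general.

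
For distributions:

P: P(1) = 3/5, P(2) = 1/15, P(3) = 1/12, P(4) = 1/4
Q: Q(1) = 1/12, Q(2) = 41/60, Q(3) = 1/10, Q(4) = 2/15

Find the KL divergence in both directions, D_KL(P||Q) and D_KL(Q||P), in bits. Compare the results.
D_KL(P||Q) = 1.6898 bits, D_KL(Q||P) = 1.9624 bits. D_KL(Q||P) is larger than D_KL(P||Q) by 0.2726 bits; the two directions differ.

D_KL(P||Q) = Σ P(x) log₂(P(x)/Q(x))

Computing term by term:
  P(1)·log₂(P(1)/Q(1)) = (3/5)·log₂((3/5)/(1/12)) = 1.70880
  P(2)·log₂(P(2)/Q(2)) = (1/15)·log₂((1/15)/(41/60)) = -0.22384
  P(3)·log₂(P(3)/Q(3)) = (1/12)·log₂((1/12)/(1/10)) = -0.02192
  P(4)·log₂(P(4)/Q(4)) = (1/4)·log₂((1/4)/(2/15)) = 0.22672

D_KL(P||Q) = 1.70880 - 0.22384 - 0.02192 + 0.22672 = 1.68976 ≈ 1.6898 bits

D_KL(Q||P) = Σ Q(x) log₂(Q(x)/P(x))

Computing term by term:
  Q(1)·log₂(Q(1)/P(1)) = (1/12)·log₂((1/12)/(3/5)) = -0.23733
  Q(2)·log₂(Q(2)/P(2)) = (41/60)·log₂((41/60)/(1/15)) = 2.29433
  Q(3)·log₂(Q(3)/P(3)) = (1/10)·log₂((1/10)/(1/12)) = 0.02630
  Q(4)·log₂(Q(4)/P(4)) = (2/15)·log₂((2/15)/(1/4)) = -0.12092

D_KL(Q||P) = -0.23733 + 2.29433 + 0.02630 - 0.12092 = 1.96238 ≈ 1.9624 bits

These are NOT equal (difference: 0.2726 bits). KL divergence is asymmetric: D_KL(P||Q) ≠ D_KL(Q||P) in general.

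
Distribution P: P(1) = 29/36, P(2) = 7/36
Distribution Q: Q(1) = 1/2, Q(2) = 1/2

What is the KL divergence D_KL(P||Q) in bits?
0.2893 bits

D_KL(P||Q) = Σ P(x) log₂(P(x)/Q(x))

Computing term by term:
  P(1)·log₂(P(1)/Q(1)) = (29/36)·log₂((29/36)/(1/2)) = 0.55427
  P(2)·log₂(P(2)/Q(2)) = (7/36)·log₂((7/36)/(1/2)) = -0.26494

D_KL(P||Q) = 0.55427 - 0.26494 = 0.28933 ≈ 0.2893 bits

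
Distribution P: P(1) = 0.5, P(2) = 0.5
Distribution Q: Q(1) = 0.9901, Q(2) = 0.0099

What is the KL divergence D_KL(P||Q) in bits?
2.3364 bits

D_KL(P||Q) = Σ P(x) log₂(P(x)/Q(x))

Computing term by term:
  P(1)·log₂(P(1)/Q(1)) = 0.5·log₂(0.5/0.9901) = -0.49282
  P(2)·log₂(P(2)/Q(2)) = 0.5·log₂(0.5/0.0099) = 2.82918

D_KL(P||Q) = -0.49282 + 2.82918 = 2.33636 ≈ 2.3364 bits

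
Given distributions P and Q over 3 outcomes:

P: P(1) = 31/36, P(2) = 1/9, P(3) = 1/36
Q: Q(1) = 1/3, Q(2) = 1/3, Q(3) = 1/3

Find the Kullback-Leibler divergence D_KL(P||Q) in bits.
0.9034 bits

D_KL(P||Q) = Σ P(x) log₂(P(x)/Q(x))

Computing term by term:
  P(1)·log₂(P(1)/Q(1)) = (31/36)·log₂((31/36)/(1/3)) = 1.17906
  P(2)·log₂(P(2)/Q(2)) = (1/9)·log₂((1/9)/(1/3)) = -0.17611
  P(3)·log₂(P(3)/Q(3)) = (1/36)·log₂((1/36)/(1/3)) = -0.09958

D_KL(P||Q) = 1.17906 - 0.17611 - 0.09958 = 0.90337 ≈ 0.9034 bits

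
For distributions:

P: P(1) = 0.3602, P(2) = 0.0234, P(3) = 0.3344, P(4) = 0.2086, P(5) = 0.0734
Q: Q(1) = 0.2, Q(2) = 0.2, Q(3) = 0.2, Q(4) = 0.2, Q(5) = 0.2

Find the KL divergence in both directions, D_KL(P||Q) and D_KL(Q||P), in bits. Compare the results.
D_KL(P||Q) = 0.3878 bits, D_KL(Q||P) = 0.5781 bits. D_KL(Q||P) is larger than D_KL(P||Q) by 0.1903 bits; the two directions differ.

D_KL(P||Q) = Σ P(x) log₂(P(x)/Q(x))

Computing term by term:
  P(1)·log₂(P(1)/Q(1)) = 0.3602·log₂(0.3602/0.2) = 0.30574
  P(2)·log₂(P(2)/Q(2)) = 0.0234·log₂(0.0234/0.2) = -0.07243
  P(3)·log₂(P(3)/Q(3)) = 0.3344·log₂(0.3344/0.2) = 0.24798
  P(4)·log₂(P(4)/Q(4)) = 0.2086·log₂(0.2086/0.2) = 0.01267
  P(5)·log₂(P(5)/Q(5)) = 0.0734·log₂(0.0734/0.2) = -0.10615

D_KL(P||Q) = 0.30574 - 0.07243 + 0.24798 + 0.01267 - 0.10615 = 0.38781 ≈ 0.3878 bits

D_KL(Q||P) = Σ Q(x) log₂(Q(x)/P(x))

Computing term by term:
  Q(1)·log₂(Q(1)/P(1)) = 0.2·log₂(0.2/0.3602) = -0.16976
  Q(2)·log₂(Q(2)/P(2)) = 0.2·log₂(0.2/0.0234) = 0.61908
  Q(3)·log₂(Q(3)/P(3)) = 0.2·log₂(0.2/0.3344) = -0.14831
  Q(4)·log₂(Q(4)/P(4)) = 0.2·log₂(0.2/0.2086) = -0.01215
  Q(5)·log₂(Q(5)/P(5)) = 0.2·log₂(0.2/0.0734) = 0.28923

D_KL(Q||P) = -0.16976 + 0.61908 - 0.14831 - 0.01215 + 0.28923 = 0.57809 ≈ 0.5781 bits

These are NOT equal (difference: 0.1903 bits). KL divergence is asymmetric: D_KL(P||Q) ≠ D_KL(Q||P) in general.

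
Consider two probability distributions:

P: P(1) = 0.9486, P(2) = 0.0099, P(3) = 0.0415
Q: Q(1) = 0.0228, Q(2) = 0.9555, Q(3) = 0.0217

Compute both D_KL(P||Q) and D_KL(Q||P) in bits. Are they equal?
D_KL(P||Q) = 5.0758 bits, D_KL(Q||P) = 6.1564 bits. No, they are not equal.

D_KL(P||Q) = Σ P(x) log₂(P(x)/Q(x))

Computing term by term:
  P(1)·log₂(P(1)/Q(1)) = 0.9486·log₂(0.9486/0.0228) = 5.10223
  P(2)·log₂(P(2)/Q(2)) = 0.0099·log₂(0.0099/0.9555) = -0.06527
  P(3)·log₂(P(3)/Q(3)) = 0.0415·log₂(0.0415/0.0217) = 0.03882

D_KL(P||Q) = 5.10223 - 0.06527 + 0.03882 = 5.07578 ≈ 5.0758 bits

D_KL(Q||P) = Σ Q(x) log₂(Q(x)/P(x))

Computing term by term:
  Q(1)·log₂(Q(1)/P(1)) = 0.0228·log₂(0.0228/0.9486) = -0.12263
  Q(2)·log₂(Q(2)/P(2)) = 0.9555·log₂(0.9555/0.0099) = 6.29931
  Q(3)·log₂(Q(3)/P(3)) = 0.0217·log₂(0.0217/0.0415) = -0.02030

D_KL(Q||P) = -0.12263 + 6.29931 - 0.02030 = 6.15638 ≈ 6.1564 bits

These are NOT equal (difference: 1.0806 bits). KL divergence is asymmetric: D_KL(P||Q) ≠ D_KL(Q||P) in general.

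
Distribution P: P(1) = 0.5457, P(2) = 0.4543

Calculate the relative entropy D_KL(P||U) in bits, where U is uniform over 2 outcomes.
0.0060 bits

U(i) = 1/2 for all i

D_KL(P||U) = Σ P(x) log₂(P(x) / (1/2))
           = Σ P(x) log₂(P(x)) + log₂(2)
           = log₂(2) - H(P)

H(P) = -Σ P(x) log₂(P(x)):
  -P(1)·log₂(P(1)) = -(0.5457)·log₂(0.5457) = 0.47684
  -P(2)·log₂(P(2)) = -(0.4543)·log₂(0.4543) = 0.51712
H(P) = 0.47684 + 0.51712 = 0.99396 bits

log₂(2) = 1.00000 bits

D_KL(P||U) = 1.00000 - 0.99396 = 0.00604 ≈ 0.0060 bits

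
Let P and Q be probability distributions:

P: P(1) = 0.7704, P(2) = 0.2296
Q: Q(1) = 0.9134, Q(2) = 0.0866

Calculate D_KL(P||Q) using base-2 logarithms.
0.1337 bits

D_KL(P||Q) = Σ P(x) log₂(P(x)/Q(x))

Computing term by term:
  P(1)·log₂(P(1)/Q(1)) = 0.7704·log₂(0.7704/0.9134) = -0.18924
  P(2)·log₂(P(2)/Q(2)) = 0.2296·log₂(0.2296/0.0866) = 0.32297

D_KL(P||Q) = -0.18924 + 0.32297 = 0.13373 ≈ 0.1337 bits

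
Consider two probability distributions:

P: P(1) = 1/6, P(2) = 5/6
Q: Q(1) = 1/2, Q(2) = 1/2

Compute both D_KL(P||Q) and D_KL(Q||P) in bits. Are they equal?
D_KL(P||Q) = 0.3500 bits, D_KL(Q||P) = 0.4240 bits. No, they are not equal.

D_KL(P||Q) = Σ P(x) log₂(P(x)/Q(x))

Computing term by term:
  P(1)·log₂(P(1)/Q(1)) = (1/6)·log₂((1/6)/(1/2)) = -0.26416
  P(2)·log₂(P(2)/Q(2)) = (5/6)·log₂((5/6)/(1/2)) = 0.61414

D_KL(P||Q) = -0.26416 + 0.61414 = 0.34998 ≈ 0.3500 bits

D_KL(Q||P) = Σ Q(x) log₂(Q(x)/P(x))

Computing term by term:
  Q(1)·log₂(Q(1)/P(1)) = (1/2)·log₂((1/2)/(1/6)) = 0.79248
  Q(2)·log₂(Q(2)/P(2)) = (1/2)·log₂((1/2)/(5/6)) = -0.36848

D_KL(Q||P) = 0.79248 - 0.36848 = 0.42400 ≈ 0.4240 bits

These are NOT equal (difference: 0.0740 bits). KL divergence is asymmetric: D_KL(P||Q) ≠ D_KL(Q||P) in general.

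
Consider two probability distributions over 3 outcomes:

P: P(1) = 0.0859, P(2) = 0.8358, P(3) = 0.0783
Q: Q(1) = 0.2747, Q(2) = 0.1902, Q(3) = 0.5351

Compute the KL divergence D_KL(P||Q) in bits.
1.4238 bits

D_KL(P||Q) = Σ P(x) log₂(P(x)/Q(x))

Computing term by term:
  P(1)·log₂(P(1)/Q(1)) = 0.0859·log₂(0.0859/0.2747) = -0.14407
  P(2)·log₂(P(2)/Q(2)) = 0.8358·log₂(0.8358/0.1902) = 1.78497
  P(3)·log₂(P(3)/Q(3)) = 0.0783·log₂(0.0783/0.5351) = -0.21710

D_KL(P||Q) = -0.14407 + 1.78497 - 0.21710 = 1.42380 ≈ 1.4238 bits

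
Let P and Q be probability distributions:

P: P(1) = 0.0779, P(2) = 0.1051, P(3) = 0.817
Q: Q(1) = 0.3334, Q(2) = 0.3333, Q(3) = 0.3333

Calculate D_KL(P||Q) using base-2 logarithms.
0.7184 bits

D_KL(P||Q) = Σ P(x) log₂(P(x)/Q(x))

Computing term by term:
  P(1)·log₂(P(1)/Q(1)) = 0.0779·log₂(0.0779/0.3334) = -0.16340
  P(2)·log₂(P(2)/Q(2)) = 0.1051·log₂(0.1051/0.3333) = -0.17500
  P(3)·log₂(P(3)/Q(3)) = 0.817·log₂(0.817/0.3333) = 1.05680

D_KL(P||Q) = -0.16340 - 0.17500 + 1.05680 = 0.71840 ≈ 0.7184 bits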